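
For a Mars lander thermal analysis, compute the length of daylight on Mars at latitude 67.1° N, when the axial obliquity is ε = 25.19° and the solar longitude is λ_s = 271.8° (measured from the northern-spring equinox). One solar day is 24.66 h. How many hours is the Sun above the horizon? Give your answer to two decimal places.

Solar declination: sin δ = sin ε · sin λ_s = sin 25.19° × sin 271.8° = -0.42541, so δ = -25.177°.
cos H₀ = −tan φ · tan δ = 1.1128 ≥ 1, so the Sun never rises (polar night) and H₀ = 0.
Daylight = 2H₀/(2π) × 24.66 h = (0.0000/π) × 24.66 = 0.00 h.

0.00 h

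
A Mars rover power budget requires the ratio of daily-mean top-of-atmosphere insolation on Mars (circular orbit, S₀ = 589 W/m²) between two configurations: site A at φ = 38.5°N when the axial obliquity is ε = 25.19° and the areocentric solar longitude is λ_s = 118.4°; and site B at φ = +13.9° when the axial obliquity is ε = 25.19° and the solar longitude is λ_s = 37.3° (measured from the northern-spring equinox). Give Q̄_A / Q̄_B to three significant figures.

Q̄_A / Q̄_B ≈ 1.09

— Configuration A (φ=+38.5°):
sin δ = sin 25.19° × sin 118.4° = 0.37440, so δ = +21.987°.
cos H₀ = −tan(+38.5°) tan(+21.987°) = -0.3212, H₀ = 1.8978 rad.
Bracket: H₀ sin φ sin δ + cos φ cos δ sin H₀ = 1.8978×0.62251×0.37440 + 0.78261×0.92727×0.94702 = 0.442316 + 0.687244 = 1.129560.
Q̄ = (S₀/π) × [bracket] = (589/π) × 1.129560 = 211.78 W/m².
— Configuration B (φ=+13.9°):
Solar declination: sin δ = sin ε · sin λ_s = sin 25.19° × sin 37.3° = 0.25792, so δ = +14.947°.
cos H₀ = −tan(+13.9°) tan(+14.947°) = -0.0661, H₀ = 1.6369 rad.
Bracket: H₀ sin φ sin δ + cos φ cos δ sin H₀ = 1.6369×0.24023×0.25792 + 0.97072×0.96617×0.99782 = 0.101423 + 0.935836 = 1.037259.
Q̄ = (S₀/π) × [bracket] = (589/π) × 1.037259 = 194.47 W/m².
Ratio Q̄_A / Q̄_B = 211.78 / 194.47 = 1.089.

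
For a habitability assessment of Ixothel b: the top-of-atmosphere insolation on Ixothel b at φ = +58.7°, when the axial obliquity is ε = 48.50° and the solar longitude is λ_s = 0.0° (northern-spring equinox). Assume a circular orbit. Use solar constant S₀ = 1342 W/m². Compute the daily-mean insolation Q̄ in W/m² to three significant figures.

Solar declination: sin δ = sin ε · sin λ_s = sin 48.50° × sin 0.0° = 0.00000, so δ = +0.000°.
cos H₀ = −tan(+58.7°) tan(+0.000°) = -0.0000, H₀ = 1.5708 rad.
Bracket: H₀ sin φ sin δ + cos φ cos δ sin H₀ = 1.5708×0.85446×0.00000 + 0.51952×1.00000×1.00000 = 0.000000 + 0.519520 = 0.519520.
Q̄ = (S₀/π) × [bracket] = (1342/π) × 0.519520 = 221.9 W/m².

Q̄ ≈ 222 W/m²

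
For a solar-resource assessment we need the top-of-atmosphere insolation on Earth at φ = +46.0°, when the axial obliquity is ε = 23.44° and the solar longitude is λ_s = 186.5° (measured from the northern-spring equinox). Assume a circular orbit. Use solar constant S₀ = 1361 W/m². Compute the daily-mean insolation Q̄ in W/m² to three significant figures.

Q̄ ≈ 279 W/m²

Solar declination: sin δ = sin ε · sin λ_s = sin 23.44° × sin 186.5° = -0.04503, so δ = -2.581°.
cos H₀ = −tan(+46.0°) tan(-2.581°) = 0.0467, H₀ = 1.5241 rad.
Bracket: H₀ sin φ sin δ + cos φ cos δ sin H₀ = 1.5241×0.71934×-0.04503 + 0.69466×0.99899×0.99891 = -0.049368 + 0.693202 = 0.643834.
Q̄ = (S₀/π) × [bracket] = (1361/π) × 0.643834 = 278.9 W/m².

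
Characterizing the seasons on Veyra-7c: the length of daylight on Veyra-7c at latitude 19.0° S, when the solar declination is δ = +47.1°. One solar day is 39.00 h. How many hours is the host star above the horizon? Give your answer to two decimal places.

14.79 h

cos H₀ = −tan φ · tan δ = −tan(-19.0°) × tan(+47.100°) = 0.3705, so H₀ = 1.1912 rad = 68.25°.
Daylight = 2H₀/(2π) × 39.00 h = (1.1912/π) × 39.00 = 14.79 h.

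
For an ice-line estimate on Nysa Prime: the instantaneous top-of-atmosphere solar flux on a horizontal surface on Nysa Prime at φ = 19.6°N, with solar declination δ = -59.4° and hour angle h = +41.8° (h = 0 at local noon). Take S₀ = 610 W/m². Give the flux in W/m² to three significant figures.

41.9 W/m²

cos θ_z = sin φ sin δ + cos φ cos δ cos h = -0.288737 + 0.357490 = 0.068753.
Flux = S₀ · cos θ_z = 610 × 0.068753 = 41.94 W/m².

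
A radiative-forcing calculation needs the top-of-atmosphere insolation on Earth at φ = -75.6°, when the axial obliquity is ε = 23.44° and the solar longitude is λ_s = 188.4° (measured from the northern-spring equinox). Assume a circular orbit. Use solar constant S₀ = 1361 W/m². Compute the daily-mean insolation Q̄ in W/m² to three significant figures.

Q̄ ≈ 149 W/m²

Solar declination: sin δ = sin ε · sin λ_s = sin 23.44° × sin 188.4° = -0.05811, so δ = -3.331°.
cos H₀ = −tan(-75.6°) tan(-3.331°) = -0.2267, H₀ = 1.7995 rad.
Bracket: H₀ sin φ sin δ + cos φ cos δ sin H₀ = 1.7995×-0.96858×-0.05811 + 0.24869×0.99831×0.97396 = 0.101283 + 0.241805 = 0.343088.
Q̄ = (S₀/π) × [bracket] = (1361/π) × 0.343088 = 148.6 W/m².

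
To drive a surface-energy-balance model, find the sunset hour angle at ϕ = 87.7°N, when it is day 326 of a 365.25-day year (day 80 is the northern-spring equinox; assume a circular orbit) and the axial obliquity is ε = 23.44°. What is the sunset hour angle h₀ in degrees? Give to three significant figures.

h₀ = 0.00°

Solar longitude: L_s = 360° × (326 − 80)/365.25 = 242.464°.
sin δ = sin 23.44° × sin 242.464° = -0.35273, so δ = -20.654°.
cos h₀ = −tan ϕ · tan δ = 9.3854 ≥ 1, so the Sun never rises (polar night) and h₀ = 0.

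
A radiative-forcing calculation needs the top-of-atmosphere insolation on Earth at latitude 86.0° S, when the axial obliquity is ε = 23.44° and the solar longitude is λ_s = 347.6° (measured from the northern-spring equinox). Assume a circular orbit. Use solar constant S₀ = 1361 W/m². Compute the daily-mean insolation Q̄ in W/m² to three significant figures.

Q̄ ≈ 116 W/m²

Solar declination: sin δ = sin ε · sin λ_s = sin 23.44° × sin 347.6° = -0.08542, so δ = -4.900°.
cos H₀ = −tan(-86.0°) tan(-4.900°) = -1.2260 ≤ −1 ⇒ polar day, H₀ = π.
Bracket: H₀ sin φ sin δ + cos φ cos δ sin H₀ = 3.1416×-0.99756×-0.08542 + 0.06976×0.99635×0.00000 = 0.267701 + 0.000000 = 0.267701.
Q̄ = (S₀/π) × [bracket] = (1361/π) × 0.267701 = 116.0 W/m².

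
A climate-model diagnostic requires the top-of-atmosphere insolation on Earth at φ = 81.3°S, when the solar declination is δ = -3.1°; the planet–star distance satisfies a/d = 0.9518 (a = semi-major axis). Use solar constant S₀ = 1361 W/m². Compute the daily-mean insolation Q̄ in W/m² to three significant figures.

cos H₀ = −tan(-81.3°) tan(-3.100°) = -0.3539, H₀ = 1.9326 rad.
Bracket: H₀ sin φ sin δ + cos φ cos δ sin H₀ = 1.9326×-0.98849×-0.05408 + 0.15126×0.99854×0.93527 = 0.103312 + 0.141262 = 0.244574.
Inverse-square distance factor (a/d)² = 0.9518² = 0.905923.
Q̄ = (S₀/π) × 0.905923 × [bracket] = (1361/π) × 0.905923 × 0.244574 = 95.99 W/m².

Q̄ ≈ 96.0 W/m²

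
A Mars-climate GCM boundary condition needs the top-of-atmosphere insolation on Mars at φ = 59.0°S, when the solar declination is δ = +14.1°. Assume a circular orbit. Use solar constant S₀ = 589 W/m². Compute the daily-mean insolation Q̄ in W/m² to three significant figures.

cos H₀ = −tan(-59.0°) tan(+14.100°) = 0.4180, H₀ = 1.1395 rad.
Bracket: H₀ sin φ sin δ + cos φ cos δ sin H₀ = 1.1395×-0.85717×0.24362 + 0.51504×0.96987×0.90843 = -0.237955 + 0.453781 = 0.215826.
Q̄ = (S₀/π) × [bracket] = (589/π) × 0.215826 = 40.46 W/m².

Q̄ ≈ 40.5 W/m²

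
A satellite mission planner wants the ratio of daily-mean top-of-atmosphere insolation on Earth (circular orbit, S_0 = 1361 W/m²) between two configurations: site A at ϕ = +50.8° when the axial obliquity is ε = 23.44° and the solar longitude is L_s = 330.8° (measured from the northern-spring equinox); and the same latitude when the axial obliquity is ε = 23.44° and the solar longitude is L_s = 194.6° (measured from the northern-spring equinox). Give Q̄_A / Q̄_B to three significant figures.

Q̄_A / Q̄_B ≈ 0.786

— Configuration A (ϕ=+50.8°):
Solar declination: sin δ = sin ε · sin L_s = sin 23.44° × sin 330.8° = -0.19406, so δ = -11.190°.
cos h₀ = −tan(+50.8°) tan(-11.190°) = 0.2426, h₀ = 1.3258 rad.
Bracket: h₀ sin ϕ sin δ + cos ϕ cos δ sin h₀ = 1.3258×0.77494×-0.19406 + 0.63203×0.98099×0.97014 = -0.199380 + 0.601501 = 0.402121.
Q̄ = (S_0/π) × [bracket] = (1361/π) × 0.402121 = 174.21 W/m².
— Configuration B (ϕ=+50.8°):
Solar declination: sin δ = sin ε · sin L_s = sin 23.44° × sin 194.6° = -0.10027, so δ = -5.755°.
cos h₀ = −tan(+50.8°) tan(-5.755°) = 0.1236, h₀ = 1.4469 rad.
Bracket: h₀ sin ϕ sin δ + cos ϕ cos δ sin h₀ = 1.4469×0.77494×-0.10027 + 0.63203×0.99496×0.99234 = -0.112429 + 0.624028 = 0.511599.
Q̄ = (S_0/π) × [bracket] = (1361/π) × 0.511599 = 221.63 W/m².
Ratio Q̄_A / Q̄_B = 174.21 / 221.63 = 0.7860.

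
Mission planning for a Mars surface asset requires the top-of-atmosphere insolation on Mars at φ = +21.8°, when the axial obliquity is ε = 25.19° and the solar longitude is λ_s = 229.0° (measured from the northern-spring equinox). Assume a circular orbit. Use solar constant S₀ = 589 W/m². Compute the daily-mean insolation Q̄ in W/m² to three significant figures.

Q̄ ≈ 131 W/m²

Solar declination: sin δ = sin ε · sin λ_s = sin 25.19° × sin 229.0° = -0.32122, so δ = -18.737°.
cos H₀ = −tan(+21.8°) tan(-18.737°) = 0.1357, H₀ = 1.4347 rad.
Bracket: H₀ sin φ sin δ + cos φ cos δ sin H₀ = 1.4347×0.37137×-0.32122 + 0.92849×0.94700×0.99075 = -0.171147 + 0.871147 = 0.700000.
Q̄ = (S₀/π) × [bracket] = (589/π) × 0.700000 = 131.2 W/m².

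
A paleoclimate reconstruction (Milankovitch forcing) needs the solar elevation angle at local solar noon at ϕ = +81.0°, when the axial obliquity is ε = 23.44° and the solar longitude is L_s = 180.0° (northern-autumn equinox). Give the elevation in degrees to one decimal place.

Solar declination: sin δ = sin ε · sin L_s = sin 23.44° × sin 180.0° = 0.00000, so δ = +0.000°.
At local noon the hour angle is zero, so the zenith angle equals |ϕ − δ| = |+81.0° − (+0.000°)| = 81.000°.
Elevation = 90° − 81.000° = 9.0°.

9.0°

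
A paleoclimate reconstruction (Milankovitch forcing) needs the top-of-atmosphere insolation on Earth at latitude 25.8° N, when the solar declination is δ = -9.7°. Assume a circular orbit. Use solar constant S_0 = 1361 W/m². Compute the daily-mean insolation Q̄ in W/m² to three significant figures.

Q̄ ≈ 336 W/m²

cos h₀ = −tan(+25.8°) tan(-9.700°) = 0.0826, h₀ = 1.4881 rad.
Bracket: h₀ sin ϕ sin δ + cos ϕ cos δ sin h₀ = 1.4881×0.43523×-0.16849 + 0.90032×0.98570×0.99658 = -0.109125 + 0.884410 = 0.775285.
Q̄ = (S_0/π) × [bracket] = (1361/π) × 0.775285 = 335.9 W/m².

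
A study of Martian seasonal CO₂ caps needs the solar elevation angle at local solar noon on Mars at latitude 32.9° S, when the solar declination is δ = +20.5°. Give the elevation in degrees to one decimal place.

At local noon the hour angle is zero, so the zenith angle equals |φ − δ| = |-32.9° − (+20.500°)| = 53.400°.
Elevation = 90° − 53.400° = 36.6°.

36.6°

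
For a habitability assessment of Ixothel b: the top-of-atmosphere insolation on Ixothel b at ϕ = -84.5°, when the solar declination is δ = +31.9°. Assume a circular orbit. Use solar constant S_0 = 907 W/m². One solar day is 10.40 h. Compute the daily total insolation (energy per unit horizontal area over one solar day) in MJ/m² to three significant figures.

0.00 MJ/m²

cos h₀ = −tan(-84.5°) tan(+31.900°) = 6.4643 ≥ 1 ⇒ polar night, h₀ = 0 and Q̄ = 0.
Daily total = Q̄ × 10.40 h × 3600 s/h = 0.00 MJ/m².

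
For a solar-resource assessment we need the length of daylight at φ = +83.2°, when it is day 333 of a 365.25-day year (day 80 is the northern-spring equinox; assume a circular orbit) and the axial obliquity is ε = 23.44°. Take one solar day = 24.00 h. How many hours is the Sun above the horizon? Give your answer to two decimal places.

Solar longitude: λ_s = 360° × (333 − 80)/365.25 = 249.363°.
sin δ = sin 23.44° × sin 249.363° = -0.37226, so δ = -21.855°.
cos H₀ = −tan φ · tan δ = 3.3637 ≥ 1, so the Sun never rises (polar night) and H₀ = 0.
Daylight = 2H₀/(2π) × 24.00 h = (0.0000/π) × 24.00 = 0.00 h.

0.00 h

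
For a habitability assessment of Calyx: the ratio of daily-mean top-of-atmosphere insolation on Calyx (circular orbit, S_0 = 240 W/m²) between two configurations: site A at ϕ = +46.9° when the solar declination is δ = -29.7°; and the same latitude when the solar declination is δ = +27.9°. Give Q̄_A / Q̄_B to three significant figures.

Q̄_A / Q̄_B ≈ 0.112

— Configuration A (ϕ=+46.9°):
cos h₀ = −tan(+46.9°) tan(-29.700°) = 0.6095, h₀ = 0.9153 rad.
Bracket: h₀ sin ϕ sin δ + cos ϕ cos δ sin h₀ = 0.9153×0.73016×-0.49546 + 0.68327×0.86863×0.79276 = -0.331124 + 0.470510 = 0.139386.
Q̄ = (S_0/π) × [bracket] = (240/π) × 0.139386 = 10.648 W/m².
— Configuration B (ϕ=+46.9°):
cos h₀ = −tan(+46.9°) tan(+27.900°) = -0.5658, h₀ = 2.1722 rad.
Bracket: h₀ sin ϕ sin δ + cos ϕ cos δ sin h₀ = 2.1722×0.73016×0.46793 + 0.68327×0.88377×0.82454 = 0.742162 + 0.497901 = 1.240063.
Q̄ = (S_0/π) × [bracket] = (240/π) × 1.240063 = 94.734 W/m².
Ratio Q̄_A / Q̄_B = 10.648 / 94.734 = 0.1124.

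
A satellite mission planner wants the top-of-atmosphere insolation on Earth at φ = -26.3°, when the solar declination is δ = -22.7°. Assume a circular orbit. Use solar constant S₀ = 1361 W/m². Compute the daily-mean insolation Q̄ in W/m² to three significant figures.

cos H₀ = −tan(-26.3°) tan(-22.700°) = -0.2067, H₀ = 1.7790 rad.
Bracket: H₀ sin φ sin δ + cos φ cos δ sin H₀ = 1.7790×-0.44307×-0.38591 + 0.89649×0.92254×0.97840 = 0.304183 + 0.809184 = 1.113367.
Q̄ = (S₀/π) × [bracket] = (1361/π) × 1.113367 = 482.3 W/m².

Q̄ ≈ 482 W/m²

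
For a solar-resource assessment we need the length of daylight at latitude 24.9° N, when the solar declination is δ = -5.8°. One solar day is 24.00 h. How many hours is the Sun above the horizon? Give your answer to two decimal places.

11.64 h

cos H₀ = −tan φ · tan δ = −tan(+24.9°) × tan(-5.800°) = 0.0472, so H₀ = 1.5236 rad = 87.30°.
Daylight = 2H₀/(2π) × 24.00 h = (1.5236/π) × 24.00 = 11.64 h.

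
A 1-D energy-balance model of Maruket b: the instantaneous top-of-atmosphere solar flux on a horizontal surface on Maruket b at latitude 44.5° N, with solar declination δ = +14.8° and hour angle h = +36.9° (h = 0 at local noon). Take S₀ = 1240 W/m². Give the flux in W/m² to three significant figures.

906 W/m²

cos θ_z = sin φ sin δ + cos φ cos δ cos h = 0.179044 + 0.551452 = 0.730496.
Flux = S₀ · cos θ_z = 1240 × 0.730496 = 905.8 W/m².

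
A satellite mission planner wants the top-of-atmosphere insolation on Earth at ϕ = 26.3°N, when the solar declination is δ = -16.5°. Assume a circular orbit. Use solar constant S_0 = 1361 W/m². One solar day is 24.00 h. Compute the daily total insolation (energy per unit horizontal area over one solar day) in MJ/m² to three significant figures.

cos h₀ = −tan(+26.3°) tan(-16.500°) = 0.1464, h₀ = 1.4239 rad.
Bracket: h₀ sin ϕ sin δ + cos ϕ cos δ sin h₀ = 1.4239×0.44307×-0.28402 + 0.89649×0.95882×0.98923 = -0.179185 + 0.850315 = 0.671130.
Q̄ = (S_0/π) × [bracket] = (1361/π) × 0.671130 = 290.75 W/m².
Daily total = Q̄ × 24.00 h × 3600 s/h = 290.75 × 24.00 × 3600 / 10⁶ = 25.12 MJ/m².

25.1 MJ/m²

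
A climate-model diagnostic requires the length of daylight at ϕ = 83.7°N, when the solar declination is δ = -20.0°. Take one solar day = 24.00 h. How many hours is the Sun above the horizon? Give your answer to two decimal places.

cos h₀ = −tan ϕ · tan δ = 3.2968 ≥ 1, so the Sun never rises (polar night) and h₀ = 0.
Daylight = 2h₀/(2π) × 24.00 h = (0.0000/π) × 24.00 = 0.00 h.

0.00 h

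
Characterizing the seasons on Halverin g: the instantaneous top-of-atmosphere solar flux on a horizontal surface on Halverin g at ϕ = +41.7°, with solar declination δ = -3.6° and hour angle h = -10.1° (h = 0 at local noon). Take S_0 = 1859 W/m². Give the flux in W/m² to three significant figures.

cos θ_z = sin ϕ sin δ + cos ϕ cos δ cos h = -0.041770 + 0.733617 = 0.691847.
Flux = S_0 · cos θ_z = 1859 × 0.691847 = 1286 W/m².

1.29e+03 W/m²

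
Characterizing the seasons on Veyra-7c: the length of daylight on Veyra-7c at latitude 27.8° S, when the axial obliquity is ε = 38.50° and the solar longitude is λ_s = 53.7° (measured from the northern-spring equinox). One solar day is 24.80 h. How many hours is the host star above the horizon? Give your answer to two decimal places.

9.95 h

Solar declination: sin δ = sin ε · sin λ_s = sin 38.50° × sin 53.7° = 0.50170, so δ = +30.113°.
cos H₀ = −tan φ · tan δ = −tan(-27.8°) × tan(+30.113°) = 0.3058, so H₀ = 1.2600 rad = 72.19°.
Daylight = 2H₀/(2π) × 24.80 h = (1.2600/π) × 24.80 = 9.95 h.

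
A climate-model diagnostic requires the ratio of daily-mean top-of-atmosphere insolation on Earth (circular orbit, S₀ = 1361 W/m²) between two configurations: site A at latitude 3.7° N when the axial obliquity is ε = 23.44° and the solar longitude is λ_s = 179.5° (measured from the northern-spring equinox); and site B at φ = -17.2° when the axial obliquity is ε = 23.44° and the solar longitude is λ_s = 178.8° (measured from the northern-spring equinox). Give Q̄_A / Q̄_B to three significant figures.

Q̄_A / Q̄_B ≈ 1.05

— Configuration A (φ=+3.7°):
Solar declination: sin δ = sin ε · sin λ_s = sin 23.44° × sin 179.5° = 0.00347, so δ = +0.199°.
cos H₀ = −tan(+3.7°) tan(+0.199°) = -0.0002, H₀ = 1.5710 rad.
Bracket: H₀ sin φ sin δ + cos φ cos δ sin H₀ = 1.5710×0.06453×0.00347 + 0.99792×0.99999×1.00000 = 0.000352 + 0.997910 = 0.998262.
Q̄ = (S₀/π) × [bracket] = (1361/π) × 0.998262 = 432.47 W/m².
— Configuration B (φ=-17.2°):
Solar declination: sin δ = sin ε · sin λ_s = sin 23.44° × sin 178.8° = 0.00833, so δ = +0.477°.
cos H₀ = −tan(-17.2°) tan(+0.477°) = 0.0026, H₀ = 1.5682 rad.
Bracket: H₀ sin φ sin δ + cos φ cos δ sin H₀ = 1.5682×-0.29571×0.00833 + 0.95528×0.99997×1.00000 = -0.003863 + 0.955251 = 0.951388.
Q̄ = (S₀/π) × [bracket] = (1361/π) × 0.951388 = 412.16 W/m².
Ratio Q̄_A / Q̄_B = 432.47 / 412.16 = 1.049.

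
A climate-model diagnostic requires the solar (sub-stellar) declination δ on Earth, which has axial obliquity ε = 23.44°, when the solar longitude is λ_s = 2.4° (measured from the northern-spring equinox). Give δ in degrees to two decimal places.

δ = +0.95°

sin δ = sin ε · sin λ_s = sin 23.44° × sin 2.4° = 0.016658.
δ = arcsin(0.016658) = +0.95°.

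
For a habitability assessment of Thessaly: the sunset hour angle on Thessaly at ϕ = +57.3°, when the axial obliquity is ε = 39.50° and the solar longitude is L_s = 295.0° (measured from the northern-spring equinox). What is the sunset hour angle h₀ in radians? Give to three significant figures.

h₀ = 0.00 rad

Solar declination: sin δ = sin ε · sin L_s = sin 39.50° × sin 295.0° = -0.57648, so δ = -35.204°.
cos h₀ = −tan ϕ · tan δ = 1.0990 ≥ 1, so the host star never rises (polar night) and h₀ = 0.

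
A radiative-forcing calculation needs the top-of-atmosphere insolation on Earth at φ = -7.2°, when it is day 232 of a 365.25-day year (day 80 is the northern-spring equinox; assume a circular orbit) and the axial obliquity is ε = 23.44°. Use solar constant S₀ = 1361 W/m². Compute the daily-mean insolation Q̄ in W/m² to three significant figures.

Solar longitude: λ_s = 360° × (232 − 80)/365.25 = 149.815°.
sin δ = sin 23.44° × sin 149.815° = 0.20000, so δ = +11.537°.
cos H₀ = −tan(-7.2°) tan(+11.537°) = 0.0258, H₀ = 1.5450 rad.
Bracket: H₀ sin φ sin δ + cos φ cos δ sin H₀ = 1.5450×-0.12533×0.20000 + 0.99211×0.97980×0.99967 = -0.038727 + 0.971749 = 0.933022.
Q̄ = (S₀/π) × [bracket] = (1361/π) × 0.933022 = 404.2 W/m².

Q̄ ≈ 404 W/m²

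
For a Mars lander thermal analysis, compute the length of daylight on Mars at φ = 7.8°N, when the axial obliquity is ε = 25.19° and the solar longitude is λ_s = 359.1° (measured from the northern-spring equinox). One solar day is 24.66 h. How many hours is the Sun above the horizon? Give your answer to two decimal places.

12.32 h

Solar declination: sin δ = sin ε · sin λ_s = sin 25.19° × sin 359.1° = -0.00669, so δ = -0.383°.
cos H₀ = −tan φ · tan δ = −tan(+7.8°) × tan(-0.383°) = 0.0009, so H₀ = 1.5699 rad = 89.95°.
Daylight = 2H₀/(2π) × 24.66 h = (1.5699/π) × 24.66 = 12.32 h.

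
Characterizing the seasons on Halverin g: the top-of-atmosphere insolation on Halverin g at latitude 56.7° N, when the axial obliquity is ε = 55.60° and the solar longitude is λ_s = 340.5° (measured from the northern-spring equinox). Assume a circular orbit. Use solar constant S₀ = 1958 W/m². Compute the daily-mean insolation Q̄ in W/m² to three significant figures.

Solar declination: sin δ = sin ε · sin λ_s = sin 55.60° × sin 340.5° = -0.27543, so δ = -15.988°.
cos H₀ = −tan(+56.7°) tan(-15.988°) = 0.4362, H₀ = 1.1195 rad.
Bracket: H₀ sin φ sin δ + cos φ cos δ sin H₀ = 1.1195×0.83581×-0.27543 + 0.54902×0.96132×0.89986 = -0.257717 + 0.474932 = 0.217215.
Q̄ = (S₀/π) × [bracket] = (1958/π) × 0.217215 = 135.4 W/m².

Q̄ ≈ 135 W/m²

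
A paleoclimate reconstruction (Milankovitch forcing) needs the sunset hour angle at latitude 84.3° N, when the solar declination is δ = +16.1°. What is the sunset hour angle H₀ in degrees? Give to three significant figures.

H₀ = 180°

Sunrise equation: cos H₀ = −tan φ · tan δ = -2.8918 ≤ −1, so the Sun never sets (polar day) and H₀ = π.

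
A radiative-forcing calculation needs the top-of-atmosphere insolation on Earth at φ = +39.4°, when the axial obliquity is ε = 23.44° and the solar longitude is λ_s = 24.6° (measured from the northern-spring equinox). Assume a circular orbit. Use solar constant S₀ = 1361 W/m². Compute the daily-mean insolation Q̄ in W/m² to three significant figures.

Q̄ ≈ 405 W/m²

Solar declination: sin δ = sin ε · sin λ_s = sin 23.44° × sin 24.6° = 0.16559, so δ = +9.532°.
cos H₀ = −tan(+39.4°) tan(+9.532°) = -0.1379, H₀ = 1.7092 rad.
Bracket: H₀ sin φ sin δ + cos φ cos δ sin H₀ = 1.7092×0.63473×0.16559 + 0.77273×0.98619×0.99044 = 0.179645 + 0.754773 = 0.934418.
Q̄ = (S₀/π) × [bracket] = (1361/π) × 0.934418 = 404.8 W/m².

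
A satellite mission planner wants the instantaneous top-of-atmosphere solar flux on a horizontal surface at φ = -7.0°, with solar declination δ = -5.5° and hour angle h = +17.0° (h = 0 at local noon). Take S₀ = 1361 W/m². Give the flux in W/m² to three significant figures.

1.30e+03 W/m²

cos θ_z = sin φ sin δ + cos φ cos δ cos h = 0.011681 + 0.944807 = 0.956488.
Flux = S₀ · cos θ_z = 1361 × 0.956488 = 1302 W/m².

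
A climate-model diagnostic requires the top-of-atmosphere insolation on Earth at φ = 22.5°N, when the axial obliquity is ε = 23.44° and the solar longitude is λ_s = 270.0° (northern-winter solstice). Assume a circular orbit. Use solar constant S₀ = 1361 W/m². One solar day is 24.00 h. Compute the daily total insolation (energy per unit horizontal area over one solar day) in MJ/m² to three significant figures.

23.3 MJ/m²

Solar declination: sin δ = sin ε · sin λ_s = sin 23.44° × sin 270.0° = -0.39779, so δ = -23.440°.
cos H₀ = −tan(+22.5°) tan(-23.440°) = 0.1796, H₀ = 1.3902 rad.
Bracket: H₀ sin φ sin δ + cos φ cos δ sin H₀ = 1.3902×0.38268×-0.39779 + 0.92388×0.91748×0.98374 = -0.211625 + 0.833859 = 0.622234.
Q̄ = (S₀/π) × [bracket] = (1361/π) × 0.622234 = 269.56 W/m².
Daily total = Q̄ × 24.00 h × 3600 s/h = 269.56 × 24.00 × 3600 / 10⁶ = 23.29 MJ/m².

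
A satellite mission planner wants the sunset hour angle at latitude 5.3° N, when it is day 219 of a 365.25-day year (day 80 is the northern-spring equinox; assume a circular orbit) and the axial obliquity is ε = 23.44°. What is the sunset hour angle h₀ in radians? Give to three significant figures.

h₀ = 1.60 rad

Solar longitude: L_s = 360° × (219 − 80)/365.25 = 137.002°.
sin δ = sin 23.44° × sin 137.002° = 0.27128, so δ = +15.740°.
cos h₀ = −tan ϕ · tan δ = −tan(+5.3°) × tan(+15.740°) = -0.0261, so h₀ = 1.5969 rad = 91.50°.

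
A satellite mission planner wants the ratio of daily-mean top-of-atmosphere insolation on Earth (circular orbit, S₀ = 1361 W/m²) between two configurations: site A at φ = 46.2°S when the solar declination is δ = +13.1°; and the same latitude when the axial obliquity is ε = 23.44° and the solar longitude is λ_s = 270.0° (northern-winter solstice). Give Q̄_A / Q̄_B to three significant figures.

— Configuration A (φ=-46.2°):
cos H₀ = −tan(-46.2°) tan(+13.100°) = 0.2427, H₀ = 1.3257 rad.
Bracket: H₀ sin φ sin δ + cos φ cos δ sin H₀ = 1.3257×-0.72176×0.22665 + 0.69214×0.97398×0.97011 = -0.216867 + 0.653981 = 0.437114.
Q̄ = (S₀/π) × [bracket] = (1361/π) × 0.437114 = 189.37 W/m².
— Configuration B (φ=-46.2°):
Solar declination: sin δ = sin ε · sin λ_s = sin 23.44° × sin 270.0° = -0.39779, so δ = -23.440°.
cos H₀ = −tan(-46.2°) tan(-23.440°) = -0.4521, H₀ = 2.0399 rad.
Bracket: H₀ sin φ sin δ + cos φ cos δ sin H₀ = 2.0399×-0.72176×-0.39779 + 0.69214×0.91748×0.89196 = 0.585673 + 0.566417 = 1.152090.
Q̄ = (S₀/π) × [bracket] = (1361/π) × 1.152090 = 499.11 W/m².
Ratio Q̄_A / Q̄_B = 189.37 / 499.11 = 0.3794.

Q̄_A / Q̄_B ≈ 0.379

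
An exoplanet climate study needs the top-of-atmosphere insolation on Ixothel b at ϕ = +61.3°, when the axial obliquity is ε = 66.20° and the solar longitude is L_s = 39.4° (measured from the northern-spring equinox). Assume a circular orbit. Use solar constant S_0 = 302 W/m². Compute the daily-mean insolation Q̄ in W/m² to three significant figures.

Solar declination: sin δ = sin ε · sin L_s = sin 66.20° × sin 39.4° = 0.58075, so δ = +35.504°.
cos h₀ = −tan(+61.3°) tan(+35.504°) = -1.3030 ≤ −1 ⇒ polar day, h₀ = π.
Bracket: h₀ sin ϕ sin δ + cos ϕ cos δ sin h₀ = 3.1416×0.87715×0.58075 + 0.48022×0.81408×0.00000 = 1.600346 + 0.000000 = 1.600346.
Q̄ = (S_0/π) × [bracket] = (302/π) × 1.600346 = 153.8 W/m².

Q̄ ≈ 154 W/m²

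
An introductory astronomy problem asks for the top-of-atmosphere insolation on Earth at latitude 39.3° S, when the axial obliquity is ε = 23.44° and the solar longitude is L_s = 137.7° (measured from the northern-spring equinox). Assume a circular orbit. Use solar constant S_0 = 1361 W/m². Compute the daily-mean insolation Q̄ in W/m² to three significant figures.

Q̄ ≈ 216 W/m²

Solar declination: sin δ = sin ε · sin L_s = sin 23.44° × sin 137.7° = 0.26772, so δ = +15.528°.
cos h₀ = −tan(-39.3°) tan(+15.528°) = 0.2274, h₀ = 1.3414 rad.
Bracket: h₀ sin ϕ sin δ + cos ϕ cos δ sin h₀ = 1.3414×-0.63338×0.26772 + 0.77384×0.96350×0.97380 = -0.227459 + 0.726060 = 0.498601.
Q̄ = (S_0/π) × [bracket] = (1361/π) × 0.498601 = 216.0 W/m².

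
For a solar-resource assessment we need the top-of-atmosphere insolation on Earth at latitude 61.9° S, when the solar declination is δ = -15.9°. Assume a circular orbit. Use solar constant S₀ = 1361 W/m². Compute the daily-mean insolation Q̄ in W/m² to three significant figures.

Q̄ ≈ 389 W/m²

cos H₀ = −tan(-61.9°) tan(-15.900°) = -0.5335, H₀ = 2.1335 rad.
Bracket: H₀ sin φ sin δ + cos φ cos δ sin H₀ = 2.1335×-0.88213×-0.27396 + 0.47101×0.96174×0.84581 = 0.515599 + 0.383143 = 0.898742.
Q̄ = (S₀/π) × [bracket] = (1361/π) × 0.898742 = 389.4 W/m².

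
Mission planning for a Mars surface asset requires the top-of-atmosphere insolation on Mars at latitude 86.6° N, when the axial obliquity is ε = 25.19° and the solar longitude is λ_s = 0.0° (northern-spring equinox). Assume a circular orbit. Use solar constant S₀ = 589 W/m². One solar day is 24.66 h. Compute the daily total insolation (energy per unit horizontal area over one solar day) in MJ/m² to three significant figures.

0.987 MJ/m²

Solar declination: sin δ = sin ε · sin λ_s = sin 25.19° × sin 0.0° = 0.00000, so δ = +0.000°.
cos H₀ = −tan(+86.6°) tan(+0.000°) = -0.0000, H₀ = 1.5708 rad.
Bracket: H₀ sin φ sin δ + cos φ cos δ sin H₀ = 1.5708×0.99824×0.00000 + 0.05931×1.00000×1.00000 = 0.000000 + 0.059310 = 0.059310.
Q̄ = (S₀/π) × [bracket] = (589/π) × 0.059310 = 11.120 W/m².
Daily total = Q̄ × 24.66 h × 3600 s/h = 11.120 × 24.66 × 3600 / 10⁶ = 0.9872 MJ/m².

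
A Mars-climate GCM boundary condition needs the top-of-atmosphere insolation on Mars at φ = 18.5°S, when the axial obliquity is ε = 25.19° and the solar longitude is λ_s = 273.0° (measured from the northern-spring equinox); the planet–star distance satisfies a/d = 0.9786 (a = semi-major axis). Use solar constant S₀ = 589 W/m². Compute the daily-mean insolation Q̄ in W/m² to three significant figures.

Q̄ ≈ 194 W/m²

Solar declination: sin δ = sin ε · sin λ_s = sin 25.19° × sin 273.0° = -0.42504, so δ = -25.153°.
cos H₀ = −tan(-18.5°) tan(-25.153°) = -0.1571, H₀ = 1.7286 rad.
Bracket: H₀ sin φ sin δ + cos φ cos δ sin H₀ = 1.7286×-0.31730×-0.42504 + 0.94832×0.90518×0.98758 = 0.233128 + 0.847739 = 1.080867.
Inverse-square distance factor (a/d)² = 0.9786² = 0.957658.
Q̄ = (S₀/π) × 0.957658 × [bracket] = (589/π) × 0.957658 × 1.080867 = 194.1 W/m².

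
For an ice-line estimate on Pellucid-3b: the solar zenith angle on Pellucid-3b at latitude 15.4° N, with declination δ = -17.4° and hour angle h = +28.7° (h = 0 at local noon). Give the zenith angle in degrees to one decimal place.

cos θ_z = sin φ sin δ + cos φ cos δ cos h = -0.079412 + 0.806956 = 0.727544.
θ_z = arccos(0.727544) = 43.3°.

θ_z = 43.3°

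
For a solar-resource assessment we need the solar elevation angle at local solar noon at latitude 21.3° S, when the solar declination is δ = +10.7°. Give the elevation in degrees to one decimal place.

58.0°

At local noon the hour angle is zero, so the zenith angle equals |ϕ − δ| = |-21.3° − (+10.700°)| = 32.000°.
Elevation = 90° − 32.000° = 58.0°.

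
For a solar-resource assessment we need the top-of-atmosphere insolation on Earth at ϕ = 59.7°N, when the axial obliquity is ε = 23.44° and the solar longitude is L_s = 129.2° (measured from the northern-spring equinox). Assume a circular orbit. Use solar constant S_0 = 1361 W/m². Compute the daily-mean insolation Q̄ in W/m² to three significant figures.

Solar declination: sin δ = sin ε · sin L_s = sin 23.44° × sin 129.2° = 0.30826, so δ = +17.955°.
cos h₀ = −tan(+59.7°) tan(+17.955°) = -0.5545, h₀ = 2.1586 rad.
Bracket: h₀ sin ϕ sin δ + cos ϕ cos δ sin h₀ = 2.1586×0.86340×0.30826 + 0.50453×0.95130×0.83216 = 0.574515 + 0.399403 = 0.973918.
Q̄ = (S_0/π) × [bracket] = (1361/π) × 0.973918 = 421.9 W/m².

Q̄ ≈ 422 W/m²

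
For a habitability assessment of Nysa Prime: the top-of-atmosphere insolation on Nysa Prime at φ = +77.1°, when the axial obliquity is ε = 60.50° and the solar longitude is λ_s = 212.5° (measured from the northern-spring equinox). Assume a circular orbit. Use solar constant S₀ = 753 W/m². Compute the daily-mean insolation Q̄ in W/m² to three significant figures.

Q̄ ≈ 0.00 W/m²

Solar declination: sin δ = sin ε · sin λ_s = sin 60.50° × sin 212.5° = -0.46764, so δ = -27.881°.
cos H₀ = −tan(+77.1°) tan(-27.881°) = 2.3100 ≥ 1 ⇒ polar night, H₀ = 0 and Q̄ = 0.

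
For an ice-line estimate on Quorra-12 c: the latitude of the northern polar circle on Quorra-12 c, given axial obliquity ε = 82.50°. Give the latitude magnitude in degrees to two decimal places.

The polar circle is the lowest latitude that experiences at least one full rotation of continuous daylight at the northern-summer solstice; it lies at |ϕ| = 90° − ε = 90° − 82.50° = 7.50°.

7.50°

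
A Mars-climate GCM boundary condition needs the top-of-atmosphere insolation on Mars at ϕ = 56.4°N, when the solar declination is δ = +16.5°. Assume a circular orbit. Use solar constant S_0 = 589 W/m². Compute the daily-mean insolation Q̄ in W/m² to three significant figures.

cos h₀ = −tan(+56.4°) tan(+16.500°) = -0.4458, h₀ = 2.0329 rad.
Bracket: h₀ sin ϕ sin δ + cos ϕ cos δ sin h₀ = 2.0329×0.83292×0.28402 + 0.55339×0.95882×0.89511 = 0.480915 + 0.474947 = 0.955862.
Q̄ = (S_0/π) × [bracket] = (589/π) × 0.955862 = 179.2 W/m².

Q̄ ≈ 179 W/m²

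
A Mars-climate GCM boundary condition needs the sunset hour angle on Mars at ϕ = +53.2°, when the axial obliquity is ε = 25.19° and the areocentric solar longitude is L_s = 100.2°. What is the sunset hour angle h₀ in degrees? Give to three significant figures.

sin δ = sin 25.19° × sin 100.2° = 0.41889, so δ = +24.765°.
cos h₀ = −tan ϕ · tan δ = −tan(+53.2°) × tan(+24.765°) = -0.6167, so h₀ = 2.2353 rad = 128.07°.

h₀ = 128°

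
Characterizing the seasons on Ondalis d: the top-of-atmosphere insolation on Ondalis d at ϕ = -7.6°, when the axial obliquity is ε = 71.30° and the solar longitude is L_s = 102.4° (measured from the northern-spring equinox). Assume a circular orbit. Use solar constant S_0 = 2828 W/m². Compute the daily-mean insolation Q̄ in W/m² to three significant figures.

Q̄ ≈ 184 W/m²

Solar declination: sin δ = sin ε · sin L_s = sin 71.30° × sin 102.4° = 0.92511, so δ = +67.686°.
cos h₀ = −tan(-7.6°) tan(+67.686°) = 0.3251, h₀ = 1.2397 rad.
Bracket: h₀ sin ϕ sin δ + cos ϕ cos δ sin h₀ = 1.2397×-0.13226×0.92511 + 0.99122×0.37969×0.94568 = -0.151684 + 0.355913 = 0.204229.
Q̄ = (S_0/π) × [bracket] = (2828/π) × 0.204229 = 183.8 W/m².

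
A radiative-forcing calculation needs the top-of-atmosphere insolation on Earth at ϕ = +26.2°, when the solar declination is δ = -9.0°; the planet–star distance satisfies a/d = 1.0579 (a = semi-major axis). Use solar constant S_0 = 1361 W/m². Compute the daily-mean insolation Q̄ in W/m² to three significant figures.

cos h₀ = −tan(+26.2°) tan(-9.000°) = 0.0779, h₀ = 1.4928 rad.
Bracket: h₀ sin ϕ sin δ + cos ϕ cos δ sin h₀ = 1.4928×0.44151×-0.15643 + 0.89726×0.98769×0.99696 = -0.103101 + 0.883521 = 0.780420.
Inverse-square distance factor (a/d)² = 1.0579² = 1.119152.
Q̄ = (S_0/π) × 1.119152 × [bracket] = (1361/π) × 1.119152 × 0.780420 = 378.4 W/m².

Q̄ ≈ 378 W/m²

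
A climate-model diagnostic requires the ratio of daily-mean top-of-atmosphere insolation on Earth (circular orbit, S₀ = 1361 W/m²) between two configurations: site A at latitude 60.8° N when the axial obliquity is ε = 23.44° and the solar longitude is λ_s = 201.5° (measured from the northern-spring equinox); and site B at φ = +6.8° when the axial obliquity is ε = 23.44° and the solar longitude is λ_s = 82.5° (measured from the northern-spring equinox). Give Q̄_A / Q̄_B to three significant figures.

Q̄_A / Q̄_B ≈ 0.304

— Configuration A (φ=+60.8°):
Solar declination: sin δ = sin ε · sin λ_s = sin 23.44° × sin 201.5° = -0.14579, so δ = -8.383°.
cos H₀ = −tan(+60.8°) tan(-8.383°) = 0.2637, H₀ = 1.3040 rad.
Bracket: H₀ sin φ sin δ + cos φ cos δ sin H₀ = 1.3040×0.87292×-0.14579 + 0.48786×0.98932×0.96461 = -0.165951 + 0.465569 = 0.299618.
Q̄ = (S₀/π) × [bracket] = (1361/π) × 0.299618 = 129.80 W/m².
— Configuration B (φ=+6.8°):
Solar declination: sin δ = sin ε · sin λ_s = sin 23.44° × sin 82.5° = 0.39439, so δ = +23.228°.
cos H₀ = −tan(+6.8°) tan(+23.228°) = -0.0512, H₀ = 1.6220 rad.
Bracket: H₀ sin φ sin δ + cos φ cos δ sin H₀ = 1.6220×0.11840×0.39439 + 0.99297×0.91895×0.99869 = 0.075741 + 0.911294 = 0.987035.
Q̄ = (S₀/π) × [bracket] = (1361/π) × 0.987035 = 427.60 W/m².
Ratio Q̄_A / Q̄_B = 129.80 / 427.60 = 0.3036.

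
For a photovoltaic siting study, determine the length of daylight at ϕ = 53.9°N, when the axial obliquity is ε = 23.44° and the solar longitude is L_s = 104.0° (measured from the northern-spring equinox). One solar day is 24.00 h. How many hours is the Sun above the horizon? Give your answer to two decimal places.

16.67 h

Solar declination: sin δ = sin ε · sin L_s = sin 23.44° × sin 104.0° = 0.38597, so δ = +22.704°.
cos h₀ = −tan ϕ · tan δ = −tan(+53.9°) × tan(+22.704°) = -0.5738, so h₀ = 2.1819 rad = 125.01°.
Daylight = 2h₀/(2π) × 24.00 h = (2.1819/π) × 24.00 = 16.67 h.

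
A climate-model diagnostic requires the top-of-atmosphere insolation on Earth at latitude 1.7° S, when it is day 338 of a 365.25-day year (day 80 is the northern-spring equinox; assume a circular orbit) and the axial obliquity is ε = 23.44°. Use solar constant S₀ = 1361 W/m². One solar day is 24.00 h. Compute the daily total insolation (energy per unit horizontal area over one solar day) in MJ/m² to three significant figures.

Solar longitude: λ_s = 360° × (338 − 80)/365.25 = 254.292°.
sin δ = sin 23.44° × sin 254.292° = -0.38293, so δ = -22.515°.
cos H₀ = −tan(-1.7°) tan(-22.515°) = -0.0123, H₀ = 1.5831 rad.
Bracket: H₀ sin φ sin δ + cos φ cos δ sin H₀ = 1.5831×-0.02967×-0.38293 + 0.99956×0.92378×0.99992 = 0.017986 + 0.923300 = 0.941286.
Q̄ = (S₀/π) × [bracket] = (1361/π) × 0.941286 = 407.78 W/m².
Daily total = Q̄ × 24.00 h × 3600 s/h = 407.78 × 24.00 × 3600 / 10⁶ = 35.23 MJ/m².

35.2 MJ/m²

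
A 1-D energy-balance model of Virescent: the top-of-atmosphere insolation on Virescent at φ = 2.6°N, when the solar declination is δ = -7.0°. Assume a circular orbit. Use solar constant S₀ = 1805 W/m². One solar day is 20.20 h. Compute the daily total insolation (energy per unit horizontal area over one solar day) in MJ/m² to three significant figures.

cos H₀ = −tan(+2.6°) tan(-7.000°) = 0.0056, H₀ = 1.5652 rad.
Bracket: H₀ sin φ sin δ + cos φ cos δ sin H₀ = 1.5652×0.04536×-0.12187 + 0.99897×0.99255×0.99998 = -0.008652 + 0.991508 = 0.982856.
Q̄ = (S₀/π) × [bracket] = (1805/π) × 0.982856 = 564.70 W/m².
Daily total = Q̄ × 20.20 h × 3600 s/h = 564.70 × 20.20 × 3600 / 10⁶ = 41.06 MJ/m².

41.1 MJ/m²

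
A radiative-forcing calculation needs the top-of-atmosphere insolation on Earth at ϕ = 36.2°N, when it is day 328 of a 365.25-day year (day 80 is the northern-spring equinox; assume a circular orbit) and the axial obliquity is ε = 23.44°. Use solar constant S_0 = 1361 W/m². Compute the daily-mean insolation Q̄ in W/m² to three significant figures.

Solar longitude: L_s = 360° × (328 − 80)/365.25 = 244.435°.
sin δ = sin 23.44° × sin 244.435° = -0.35884, so δ = -21.029°.
cos h₀ = −tan(+36.2°) tan(-21.029°) = 0.2814, h₀ = 1.2856 rad.
Bracket: h₀ sin ϕ sin δ + cos ϕ cos δ sin h₀ = 1.2856×0.59061×-0.35884 + 0.80696×0.93340×0.95960 = -0.272463 + 0.722787 = 0.450324.
Q̄ = (S_0/π) × [bracket] = (1361/π) × 0.450324 = 195.1 W/m².

Q̄ ≈ 195 W/m²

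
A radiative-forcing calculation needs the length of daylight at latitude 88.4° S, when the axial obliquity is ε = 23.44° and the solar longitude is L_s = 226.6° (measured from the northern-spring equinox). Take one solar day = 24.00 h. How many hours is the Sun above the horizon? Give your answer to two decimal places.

Solar declination: sin δ = sin ε · sin L_s = sin 23.44° × sin 226.6° = -0.28902, so δ = -16.799°.
Sunrise equation: cos h₀ = −tan ϕ · tan δ = -10.8085 ≤ −1, so the Sun never sets (polar day) and h₀ = π.
Daylight = 2h₀/(2π) × 24.00 h = (3.1416/π) × 24.00 = 24.00 h.

24.00 h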